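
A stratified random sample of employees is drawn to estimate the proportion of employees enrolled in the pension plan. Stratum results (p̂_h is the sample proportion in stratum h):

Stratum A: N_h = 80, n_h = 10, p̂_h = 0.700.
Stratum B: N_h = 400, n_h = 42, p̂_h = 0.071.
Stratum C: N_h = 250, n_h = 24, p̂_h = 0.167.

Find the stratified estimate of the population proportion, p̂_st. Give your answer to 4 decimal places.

N = 730; stratum weights W_h = N_h/N.
p̂_st = Σ W_h p̂_h = (80·0.700 + 400·0.071 + 250·0.167)/730 = 0.17281

p̂_st ≈ 0.1728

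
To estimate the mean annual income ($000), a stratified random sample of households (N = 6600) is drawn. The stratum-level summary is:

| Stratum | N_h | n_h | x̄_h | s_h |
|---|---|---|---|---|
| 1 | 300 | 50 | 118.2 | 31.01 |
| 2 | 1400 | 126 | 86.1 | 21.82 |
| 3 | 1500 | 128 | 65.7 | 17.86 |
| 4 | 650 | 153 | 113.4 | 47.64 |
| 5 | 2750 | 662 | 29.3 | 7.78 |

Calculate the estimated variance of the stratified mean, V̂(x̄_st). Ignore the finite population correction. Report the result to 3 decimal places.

V̂(x̄_st) ≈ 0.498

V̂(x̄_st) = Σ W_h² s_h²/n_h, with W_h = N_h/N and N = 6600:
  stratum 1: (300/6600)²·31.01²/50 = 0.0397364
  stratum 2: (1400/6600)²·21.82²/126 = 0.170023
  stratum 3: (1500/6600)²·17.86²/128 = 0.12872
  stratum 4: (650/6600)²·47.64²/153 = 0.143877
  stratum 5: (2750/6600)²·7.78²/662 = 0.0158737
V̂(x̄_st) = 0.49823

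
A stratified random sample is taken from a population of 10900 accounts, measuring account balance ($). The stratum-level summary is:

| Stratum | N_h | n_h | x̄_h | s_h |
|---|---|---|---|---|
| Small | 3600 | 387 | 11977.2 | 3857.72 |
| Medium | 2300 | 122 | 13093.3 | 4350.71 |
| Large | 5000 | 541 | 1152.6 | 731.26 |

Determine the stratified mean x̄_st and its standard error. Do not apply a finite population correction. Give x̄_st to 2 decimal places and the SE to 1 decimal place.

x̄_st = Σ W_h x̄_h = (3600·11977.2 + 2300·13093.3 + 5000·1152.6)/10900 = 7247.29450
V̂(x̄_st) = Σ W_h² s_h²/n_h, with W_h = N_h/N and N = 10900:
  stratum Small: (3600/10900)²·3857.72²/387 = 4194.71
  stratum Medium: (2300/10900)²·4350.71²/122 = 6908.17
  stratum Large: (5000/10900)²·731.26²/541 = 207.986
V̂(x̄_st) = 11310.9
SE(x̄_st) = √11310.9 = 106.353

x̄_st ≈ 7247.29, SE ≈ 106.4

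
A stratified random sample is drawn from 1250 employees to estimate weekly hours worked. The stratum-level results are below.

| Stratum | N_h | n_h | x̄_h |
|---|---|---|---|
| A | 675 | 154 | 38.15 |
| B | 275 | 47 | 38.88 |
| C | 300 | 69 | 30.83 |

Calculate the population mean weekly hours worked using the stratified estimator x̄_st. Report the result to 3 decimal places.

x̄_st ≈ 36.554

N = Σ N_h = 1250. Stratum weights W_h = N_h/N.
x̄_st = (675·38.15 + 275·38.88 + 300·30.83) / 1250 = 36.55380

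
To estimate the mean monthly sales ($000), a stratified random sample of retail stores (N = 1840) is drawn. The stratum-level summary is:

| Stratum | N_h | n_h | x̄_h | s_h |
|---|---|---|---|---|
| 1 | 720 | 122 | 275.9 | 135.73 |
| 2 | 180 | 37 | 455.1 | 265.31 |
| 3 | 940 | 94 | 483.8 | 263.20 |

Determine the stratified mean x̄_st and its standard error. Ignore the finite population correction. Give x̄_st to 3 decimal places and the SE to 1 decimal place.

x̄_st ≈ 399.640, SE ≈ 15.3

x̄_st = Σ W_h x̄_h = (720·275.9 + 180·455.1 + 940·483.8)/1840 = 399.64022
V̂(x̄_st) = Σ W_h² s_h²/n_h, with W_h = N_h/N and N = 1840:
  stratum 1: (720/1840)²·135.73²/122 = 23.1218
  stratum 2: (180/1840)²·265.31²/37 = 18.206
  stratum 3: (940/1840)²·263.20²/94 = 192.338
V̂(x̄_st) = 233.665
SE(x̄_st) = √233.665 = 15.2861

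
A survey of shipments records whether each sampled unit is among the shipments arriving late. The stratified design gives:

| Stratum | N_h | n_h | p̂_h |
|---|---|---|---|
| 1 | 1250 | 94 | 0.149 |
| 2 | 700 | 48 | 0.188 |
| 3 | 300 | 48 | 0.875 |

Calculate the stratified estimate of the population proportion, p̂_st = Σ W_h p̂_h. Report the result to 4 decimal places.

p̂_st ≈ 0.2579

N = 2250; stratum weights W_h = N_h/N.
p̂_st = Σ W_h p̂_h = (1250·0.149 + 700·0.188 + 300·0.875)/2250 = 0.25793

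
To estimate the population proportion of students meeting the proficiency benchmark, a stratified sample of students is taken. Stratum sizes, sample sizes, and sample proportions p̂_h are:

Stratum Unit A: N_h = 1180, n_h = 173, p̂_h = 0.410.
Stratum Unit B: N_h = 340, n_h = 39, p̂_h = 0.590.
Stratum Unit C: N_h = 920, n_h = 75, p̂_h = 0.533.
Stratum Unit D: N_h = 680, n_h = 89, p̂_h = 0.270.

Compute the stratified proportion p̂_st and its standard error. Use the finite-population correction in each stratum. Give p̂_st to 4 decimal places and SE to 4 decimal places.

p̂_st ≈ 0.4354, SE ≈ 0.0245

N = 3120; stratum weights W_h = N_h/N.
p̂_st = Σ W_h p̂_h = (1180·0.410 + 340·0.590 + 920·0.533 + 680·0.270)/3120 = 0.43537
V̂(p̂_st) = Σ W_h² (1 − n_h/N_h) p̂_h(1−p̂_h)/(n_h−1):
  stratum Unit A: (1180/3120)²·(1 − 173/1180)·0.410·0.590/172 = 0.000171676
  stratum Unit B: (340/3120)²·(1 − 39/340)·0.590·0.410/38 = 6.6925e-05
  stratum Unit C: (920/3120)²·(1 − 75/920)·0.533·0.467/74 = 0.000268626
  stratum Unit D: (680/3120)²·(1 − 89/680)·0.270·0.730/88 = 9.24679e-05
V̂(p̂_st) = 0.000599695; SE = √V̂ = 0.0244887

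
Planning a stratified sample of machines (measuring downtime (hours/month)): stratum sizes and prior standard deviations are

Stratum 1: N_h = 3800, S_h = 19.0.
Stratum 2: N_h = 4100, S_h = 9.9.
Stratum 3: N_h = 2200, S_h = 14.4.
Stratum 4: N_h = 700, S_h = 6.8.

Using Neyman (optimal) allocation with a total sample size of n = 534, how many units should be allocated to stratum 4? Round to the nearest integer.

Neyman allocation: n_h = n · N_h S_h / Σ N_i S_i, with n = 534.
  stratum 1: N_h·S_h = 3800·19.0 = 72200.00
  stratum 2: N_h·S_h = 4100·9.9 = 40590.00
  stratum 3: N_h·S_h = 2200·14.4 = 31680.00
  stratum 4: N_h·S_h = 700·6.8 = 4760.00
Σ N_h S_h = 149230.00
n for stratum 4 = 534·4760.00/149230.00 = 17.033 → 17

17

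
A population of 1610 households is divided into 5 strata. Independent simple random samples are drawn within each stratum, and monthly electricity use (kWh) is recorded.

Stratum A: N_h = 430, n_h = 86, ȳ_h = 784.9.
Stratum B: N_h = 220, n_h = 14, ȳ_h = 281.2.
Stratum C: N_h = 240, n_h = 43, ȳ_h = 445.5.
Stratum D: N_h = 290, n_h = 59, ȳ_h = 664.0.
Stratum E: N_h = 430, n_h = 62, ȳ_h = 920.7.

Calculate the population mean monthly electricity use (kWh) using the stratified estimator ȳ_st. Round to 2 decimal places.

N = Σ N_h = 1610. Stratum weights W_h = N_h/N.
ȳ_st = (430·784.9 + 220·281.2 + 240·445.5 + 290·664.0 + 430·920.7) / 1610 = 679.9702

ȳ_st ≈ 679.97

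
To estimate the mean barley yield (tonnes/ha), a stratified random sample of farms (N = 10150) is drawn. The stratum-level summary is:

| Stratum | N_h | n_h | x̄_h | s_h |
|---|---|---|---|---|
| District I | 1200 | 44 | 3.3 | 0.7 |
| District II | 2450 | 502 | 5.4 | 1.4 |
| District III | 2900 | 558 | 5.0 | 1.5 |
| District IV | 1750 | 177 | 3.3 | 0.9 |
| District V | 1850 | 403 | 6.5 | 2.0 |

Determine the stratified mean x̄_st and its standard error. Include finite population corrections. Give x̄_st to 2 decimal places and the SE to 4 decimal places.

x̄_st ≈ 4.88, SE ≈ 0.0313

x̄_st = Σ W_h x̄_h = (1200·3.3 + 2450·5.4 + 2900·5.0 + 1750·3.3 + 1850·6.5)/10150 = 4.87586
V̂(x̄_st) = Σ W_h² (1 − n_h/N_h) s_h²/n_h, with W_h = N_h/N and N = 10150:
  stratum District I: (1200/10150)²·(1 − 44/1200)·0.7²/44 = 0.000149951
  stratum District II: (2450/10150)²·(1 − 502/2450)·1.4²/502 = 0.000180874
  stratum District III: (2900/10150)²·(1 − 558/2900)·1.5²/558 = 0.000265828
  stratum District IV: (1750/10150)²·(1 − 177/1750)·0.9²/177 = 0.000122277
  stratum District V: (1850/10150)²·(1 − 403/1850)·2.0²/403 = 0.000257907
V̂(x̄_st) = 0.000976838
SE(x̄_st) = √0.000976838 = 0.0312544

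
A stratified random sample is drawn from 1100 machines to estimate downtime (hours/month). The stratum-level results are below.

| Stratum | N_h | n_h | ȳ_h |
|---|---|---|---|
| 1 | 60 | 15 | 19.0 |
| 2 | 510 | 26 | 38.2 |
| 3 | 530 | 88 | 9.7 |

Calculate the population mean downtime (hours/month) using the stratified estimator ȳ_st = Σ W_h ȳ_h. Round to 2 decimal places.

N = Σ N_h = 1100. Stratum weights W_h = N_h/N.
ȳ_st = (60·19.0 + 510·38.2 + 530·9.7) / 1100 = 23.4209

ȳ_st ≈ 23.42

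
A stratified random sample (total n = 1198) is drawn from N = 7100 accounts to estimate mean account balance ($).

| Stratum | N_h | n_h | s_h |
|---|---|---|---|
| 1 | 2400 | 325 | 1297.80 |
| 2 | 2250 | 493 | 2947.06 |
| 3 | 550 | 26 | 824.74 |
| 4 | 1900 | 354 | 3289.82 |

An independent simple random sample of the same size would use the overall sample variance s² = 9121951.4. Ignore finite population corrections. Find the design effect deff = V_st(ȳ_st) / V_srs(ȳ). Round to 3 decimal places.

deff ≈ 0.618

V̂(ȳ_st) = Σ W_h² s_h²/n_h, with W_h = N_h/N and N = 7100:
  stratum 1: (2400/7100)²·1297.80²/325 = 592.158
  stratum 2: (2250/7100)²·2947.06²/493 = 1769.21
  stratum 3: (550/7100)²·824.74²/26 = 156.989
  stratum 4: (1900/7100)²·3289.82²/354 = 2189.43
V_st = 4707.79
V_srs = s²/n = 9121951.4/1198 = 7614.32
deff = V_st / V_srs = 4707.79/7614.32 = 0.6183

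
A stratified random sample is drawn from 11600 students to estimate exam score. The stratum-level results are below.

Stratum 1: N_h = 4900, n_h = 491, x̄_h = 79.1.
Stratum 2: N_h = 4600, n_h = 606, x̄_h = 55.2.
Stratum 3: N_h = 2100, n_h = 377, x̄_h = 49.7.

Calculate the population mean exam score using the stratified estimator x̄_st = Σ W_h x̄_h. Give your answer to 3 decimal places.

N = Σ N_h = 11600. Stratum weights W_h = N_h/N.
x̄_st = (4900·79.1 + 4600·55.2 + 2100·49.7) / 11600 = 64.30000

x̄_st ≈ 64.300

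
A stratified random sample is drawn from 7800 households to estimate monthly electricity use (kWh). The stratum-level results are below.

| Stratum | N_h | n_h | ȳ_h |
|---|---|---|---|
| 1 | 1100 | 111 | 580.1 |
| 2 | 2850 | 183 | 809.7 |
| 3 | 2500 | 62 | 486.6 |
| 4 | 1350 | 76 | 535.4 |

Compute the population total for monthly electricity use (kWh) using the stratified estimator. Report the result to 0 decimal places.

τ̂_st = Σ N_h ȳ_h = 1100·580.1 + 2850·809.7 + 2500·486.6 + 1350·535.4 = 4885045

τ̂_st ≈ 4885045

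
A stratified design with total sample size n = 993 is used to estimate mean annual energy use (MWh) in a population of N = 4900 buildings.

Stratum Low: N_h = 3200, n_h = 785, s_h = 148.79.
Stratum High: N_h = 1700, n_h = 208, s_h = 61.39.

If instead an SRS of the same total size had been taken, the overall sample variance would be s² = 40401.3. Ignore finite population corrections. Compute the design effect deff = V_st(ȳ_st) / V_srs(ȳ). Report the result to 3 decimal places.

V̂(ȳ_st) = Σ W_h² s_h²/n_h, with W_h = N_h/N and N = 4900:
  stratum Low: (3200/4900)²·148.79²/785 = 12.0278
  stratum High: (1700/4900)²·61.39²/208 = 2.18091
V_st = 14.2087
V_srs = s²/n = 40401.3/993 = 40.6861
deff = V_st / V_srs = 14.2087/40.6861 = 0.3492

deff ≈ 0.349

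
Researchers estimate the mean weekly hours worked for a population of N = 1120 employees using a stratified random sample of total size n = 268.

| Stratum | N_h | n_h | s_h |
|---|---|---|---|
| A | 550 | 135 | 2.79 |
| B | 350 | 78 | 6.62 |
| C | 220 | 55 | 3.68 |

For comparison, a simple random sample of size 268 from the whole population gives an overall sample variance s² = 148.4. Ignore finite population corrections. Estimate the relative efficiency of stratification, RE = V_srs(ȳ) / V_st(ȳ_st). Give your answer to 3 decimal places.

V̂(ȳ_st) = Σ W_h² s_h²/n_h, with W_h = N_h/N and N = 1120:
  stratum A: (550/1120)²·2.79²/135 = 0.0139048
  stratum B: (350/1120)²·6.62²/78 = 0.0548683
  stratum C: (220/1120)²·3.68²/55 = 0.00950041
V_st = 0.0782735
V_srs = s²/n = 148.4/268 = 0.553731
Relative efficiency = V_srs / V_st = 0.553731/0.0782735 = 7.0743

RE ≈ 7.074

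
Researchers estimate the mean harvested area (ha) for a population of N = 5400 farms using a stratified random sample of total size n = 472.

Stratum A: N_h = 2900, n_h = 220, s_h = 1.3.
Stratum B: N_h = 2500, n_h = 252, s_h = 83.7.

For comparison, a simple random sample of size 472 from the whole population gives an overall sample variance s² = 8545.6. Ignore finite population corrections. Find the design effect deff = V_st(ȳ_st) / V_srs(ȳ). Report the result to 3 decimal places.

deff ≈ 0.329

V̂(ȳ_st) = Σ W_h² s_h²/n_h, with W_h = N_h/N and N = 5400:
  stratum A: (2900/5400)²·1.3²/220 = 0.0022155
  stratum B: (2500/5400)²·83.7²/252 = 5.95858
V_st = 5.9608
V_srs = s²/n = 8545.6/472 = 18.1051
deff = V_st / V_srs = 5.9608/18.1051 = 0.3292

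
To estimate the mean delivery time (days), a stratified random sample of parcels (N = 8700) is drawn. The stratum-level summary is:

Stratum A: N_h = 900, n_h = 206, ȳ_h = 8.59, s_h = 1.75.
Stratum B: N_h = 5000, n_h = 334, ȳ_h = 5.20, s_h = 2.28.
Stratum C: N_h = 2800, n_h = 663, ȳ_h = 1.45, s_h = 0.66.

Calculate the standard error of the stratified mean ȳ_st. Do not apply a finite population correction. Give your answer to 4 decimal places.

SE(ȳ_st) ≈ 0.0733

V̂(ȳ_st) = Σ W_h² s_h²/n_h, with W_h = N_h/N and N = 8700:
  stratum A: (900/8700)²·1.75²/206 = 0.000159095
  stratum B: (5000/8700)²·2.28²/334 = 0.00514073
  stratum C: (2800/8700)²·0.66²/663 = 6.80537e-05
V̂(ȳ_st) = 0.00536788
SE(ȳ_st) = √0.00536788 = 0.0732658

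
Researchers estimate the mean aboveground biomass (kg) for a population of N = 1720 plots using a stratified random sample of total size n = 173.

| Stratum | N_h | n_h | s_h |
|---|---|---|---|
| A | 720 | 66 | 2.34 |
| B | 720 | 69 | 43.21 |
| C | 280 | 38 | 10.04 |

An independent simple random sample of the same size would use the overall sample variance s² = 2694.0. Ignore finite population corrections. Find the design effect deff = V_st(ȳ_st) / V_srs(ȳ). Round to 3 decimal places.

V̂(ȳ_st) = Σ W_h² s_h²/n_h, with W_h = N_h/N and N = 1720:
  stratum A: (720/1720)²·2.34²/66 = 0.0145377
  stratum B: (720/1720)²·43.21²/69 = 4.74163
  stratum C: (280/1720)²·10.04²/38 = 0.070298
V_st = 4.82646
V_srs = s²/n = 2694.0/173 = 15.5723
deff = V_st / V_srs = 4.82646/15.5723 = 0.3099

deff ≈ 0.310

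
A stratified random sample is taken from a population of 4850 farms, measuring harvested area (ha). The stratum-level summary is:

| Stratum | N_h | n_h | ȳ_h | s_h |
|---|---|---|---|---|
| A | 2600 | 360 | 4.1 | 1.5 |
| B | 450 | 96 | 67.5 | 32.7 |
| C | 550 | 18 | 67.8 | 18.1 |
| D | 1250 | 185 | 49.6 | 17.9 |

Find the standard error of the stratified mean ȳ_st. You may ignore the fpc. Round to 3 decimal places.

SE(ȳ_st) ≈ 0.668

V̂(ȳ_st) = Σ W_h² s_h²/n_h, with W_h = N_h/N and N = 4850:
  stratum A: (2600/4850)²·1.5²/360 = 0.00179615
  stratum B: (450/4850)²·32.7²/96 = 0.0958883
  stratum C: (550/4850)²·18.1²/18 = 0.23406
  stratum D: (1250/4850)²·17.9²/185 = 0.115046
V̂(ȳ_st) = 0.44679
SE(ȳ_st) = √0.44679 = 0.668423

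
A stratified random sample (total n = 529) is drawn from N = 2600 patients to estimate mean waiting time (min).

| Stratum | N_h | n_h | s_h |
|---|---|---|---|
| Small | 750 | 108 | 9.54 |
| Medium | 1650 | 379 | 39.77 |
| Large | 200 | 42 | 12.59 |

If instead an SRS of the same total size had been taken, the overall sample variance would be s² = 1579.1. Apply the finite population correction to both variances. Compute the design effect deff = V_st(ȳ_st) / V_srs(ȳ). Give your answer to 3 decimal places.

V̂(ȳ_st) = Σ W_h² (1 − n_h/N_h) s_h²/n_h, with W_h = N_h/N and N = 2600:
  stratum Small: (750/2600)²·(1 − 108/750)·9.54²/108 = 0.0600237
  stratum Medium: (1650/2600)²·(1 − 379/1650)·39.77²/379 = 1.29466
  stratum Large: (200/2600)²·(1 − 42/200)·12.59²/42 = 0.0176418
V_st = 1.37232
V_srs = (1 − 529/2600)·1579.1/529 = 2.37772
deff = V_st / V_srs = 1.37232/2.37772 = 0.5772

deff ≈ 0.577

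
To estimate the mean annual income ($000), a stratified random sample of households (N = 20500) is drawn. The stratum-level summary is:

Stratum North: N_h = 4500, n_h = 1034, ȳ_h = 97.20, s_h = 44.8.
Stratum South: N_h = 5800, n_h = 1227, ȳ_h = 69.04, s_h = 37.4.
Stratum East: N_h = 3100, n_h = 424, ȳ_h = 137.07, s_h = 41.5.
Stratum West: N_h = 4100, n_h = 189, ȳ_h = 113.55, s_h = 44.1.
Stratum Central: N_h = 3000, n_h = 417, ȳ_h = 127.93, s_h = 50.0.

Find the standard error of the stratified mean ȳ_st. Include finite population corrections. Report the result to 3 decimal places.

SE(ȳ_st) ≈ 0.853

V̂(ȳ_st) = Σ W_h² (1 − n_h/N_h) s_h²/n_h, with W_h = N_h/N and N = 20500:
  stratum North: (4500/20500)²·(1 − 1034/4500)·44.8²/1034 = 0.0720392
  stratum South: (5800/20500)²·(1 − 1227/5800)·37.4²/1227 = 0.0719482
  stratum East: (3100/20500)²·(1 − 424/3100)·41.5²/424 = 0.0801808
  stratum West: (4100/20500)²·(1 − 189/4100)·44.1²/189 = 0.392626
  stratum Central: (3000/20500)²·(1 − 417/3000)·50.0²/417 = 0.110546
V̂(ȳ_st) = 0.72734
SE(ȳ_st) = √0.72734 = 0.852842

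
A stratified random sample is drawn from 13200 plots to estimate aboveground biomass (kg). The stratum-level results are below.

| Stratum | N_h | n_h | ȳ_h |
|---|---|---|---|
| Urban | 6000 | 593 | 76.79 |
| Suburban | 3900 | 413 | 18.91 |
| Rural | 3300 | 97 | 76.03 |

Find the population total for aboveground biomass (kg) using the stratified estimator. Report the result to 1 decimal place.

τ̂_st = Σ N_h ȳ_h = 6000·76.79 + 3900·18.91 + 3300·76.03 = 785388.0

τ̂_st ≈ 785388.0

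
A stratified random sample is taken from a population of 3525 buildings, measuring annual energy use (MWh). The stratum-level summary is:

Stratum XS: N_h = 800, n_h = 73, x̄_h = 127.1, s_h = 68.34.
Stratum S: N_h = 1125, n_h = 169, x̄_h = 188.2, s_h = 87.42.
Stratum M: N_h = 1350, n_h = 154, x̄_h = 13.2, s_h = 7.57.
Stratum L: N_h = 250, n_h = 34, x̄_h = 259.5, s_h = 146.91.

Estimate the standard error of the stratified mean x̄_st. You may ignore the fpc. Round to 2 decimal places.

SE(x̄_st) ≈ 3.34

V̂(x̄_st) = Σ W_h² s_h²/n_h, with W_h = N_h/N and N = 3525:
  stratum XS: (800/3525)²·68.34²/73 = 3.29525
  stratum S: (1125/3525)²·87.42²/169 = 4.60598
  stratum M: (1350/3525)²·7.57²/154 = 0.0545783
  stratum L: (250/3525)²·146.91²/34 = 3.1929
V̂(x̄_st) = 11.1487
SE(x̄_st) = √11.1487 = 3.33897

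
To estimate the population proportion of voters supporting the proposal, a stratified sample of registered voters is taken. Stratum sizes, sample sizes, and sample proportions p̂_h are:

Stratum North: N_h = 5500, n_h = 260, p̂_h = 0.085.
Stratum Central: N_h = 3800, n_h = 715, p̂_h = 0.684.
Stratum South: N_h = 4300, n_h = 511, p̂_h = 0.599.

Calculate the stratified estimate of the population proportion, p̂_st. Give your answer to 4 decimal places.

p̂_st ≈ 0.4149

N = 13600; stratum weights W_h = N_h/N.
p̂_st = Σ W_h p̂_h = (5500·0.085 + 3800·0.684 + 4300·0.599)/13600 = 0.41488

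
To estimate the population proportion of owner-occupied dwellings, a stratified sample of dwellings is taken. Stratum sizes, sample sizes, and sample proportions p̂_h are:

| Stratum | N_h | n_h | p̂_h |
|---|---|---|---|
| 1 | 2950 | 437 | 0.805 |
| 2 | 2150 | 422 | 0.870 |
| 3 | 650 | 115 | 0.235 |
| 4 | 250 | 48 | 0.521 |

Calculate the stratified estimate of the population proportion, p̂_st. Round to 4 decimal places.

N = 6000; stratum weights W_h = N_h/N.
p̂_st = Σ W_h p̂_h = (2950·0.805 + 2150·0.870 + 650·0.235 + 250·0.521)/6000 = 0.75471

p̂_st ≈ 0.7547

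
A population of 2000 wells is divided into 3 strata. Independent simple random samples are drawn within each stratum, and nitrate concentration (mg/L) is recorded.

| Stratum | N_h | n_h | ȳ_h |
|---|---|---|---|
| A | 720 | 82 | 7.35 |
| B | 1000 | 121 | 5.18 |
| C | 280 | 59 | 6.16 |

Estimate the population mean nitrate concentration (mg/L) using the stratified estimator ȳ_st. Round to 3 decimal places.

ȳ_st ≈ 6.098

N = Σ N_h = 2000. Stratum weights W_h = N_h/N.
ȳ_st = (720·7.35 + 1000·5.18 + 280·6.16) / 2000 = 6.09840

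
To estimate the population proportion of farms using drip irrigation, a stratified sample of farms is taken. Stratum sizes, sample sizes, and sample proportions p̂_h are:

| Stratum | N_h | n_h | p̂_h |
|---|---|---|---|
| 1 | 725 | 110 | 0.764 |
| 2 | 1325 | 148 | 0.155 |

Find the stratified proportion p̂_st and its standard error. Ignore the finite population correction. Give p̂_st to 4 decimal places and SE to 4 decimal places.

N = 2050; stratum weights W_h = N_h/N.
p̂_st = Σ W_h p̂_h = (725·0.764 + 1325·0.155)/2050 = 0.37038
V̂(p̂_st) = Σ W_h² p̂_h(1−p̂_h)/(n_h−1):
  stratum 1: (725/2050)²·0.764·0.236/109 = 0.000206894
  stratum 2: (1325/2050)²·0.155·0.845/147 = 0.000372216
V̂(p̂_st) = 0.00057911; SE = √V̂ = 0.0240647

p̂_st ≈ 0.3704, SE ≈ 0.0241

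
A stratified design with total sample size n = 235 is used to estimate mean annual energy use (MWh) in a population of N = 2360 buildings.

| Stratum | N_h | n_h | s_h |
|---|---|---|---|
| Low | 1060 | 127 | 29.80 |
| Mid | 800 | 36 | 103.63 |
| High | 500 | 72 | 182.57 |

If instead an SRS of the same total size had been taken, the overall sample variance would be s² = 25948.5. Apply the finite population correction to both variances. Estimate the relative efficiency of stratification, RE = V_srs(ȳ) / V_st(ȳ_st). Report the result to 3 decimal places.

V̂(ȳ_st) = Σ W_h² (1 − n_h/N_h) s_h²/n_h, with W_h = N_h/N and N = 2360:
  stratum Low: (1060/2360)²·(1 − 127/1060)·29.80²/127 = 1.24163
  stratum Mid: (800/2360)²·(1 − 36/800)·103.63²/36 = 32.7362
  stratum High: (500/2360)²·(1 − 72/500)·182.57²/72 = 17.7875
V_st = 51.7653
V_srs = (1 − 235/2360)·25948.5/235 = 99.424
Relative efficiency = V_srs / V_st = 99.424/51.7653 = 1.9207

RE ≈ 1.921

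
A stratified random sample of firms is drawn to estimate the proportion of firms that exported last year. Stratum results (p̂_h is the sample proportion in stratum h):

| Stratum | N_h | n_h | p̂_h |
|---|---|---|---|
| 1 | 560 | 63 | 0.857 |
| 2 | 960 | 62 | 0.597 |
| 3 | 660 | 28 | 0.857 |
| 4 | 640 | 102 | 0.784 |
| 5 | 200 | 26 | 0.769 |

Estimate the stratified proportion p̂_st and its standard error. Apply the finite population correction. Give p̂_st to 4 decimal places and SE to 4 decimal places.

p̂_st ≈ 0.7531, SE ≈ 0.0270

N = 3020; stratum weights W_h = N_h/N.
p̂_st = Σ W_h p̂_h = (560·0.857 + 960·0.597 + 660·0.857 + 640·0.784 + 200·0.769)/3020 = 0.75305
V̂(p̂_st) = Σ W_h² (1 − n_h/N_h) p̂_h(1−p̂_h)/(n_h−1):
  stratum 1: (560/3020)²·(1 − 63/560)·0.857·0.143/62 = 6.03192e-05
  stratum 2: (960/3020)²·(1 − 62/960)·0.597·0.403/61 = 0.000372806
  stratum 3: (660/3020)²·(1 − 28/660)·0.857·0.143/27 = 0.000207587
  stratum 4: (640/3020)²·(1 − 102/640)·0.784·0.216/101 = 6.3299e-05
  stratum 5: (200/3020)²·(1 − 26/200)·0.769·0.231/25 = 2.71121e-05
V̂(p̂_st) = 0.000731124; SE = √V̂ = 0.0270393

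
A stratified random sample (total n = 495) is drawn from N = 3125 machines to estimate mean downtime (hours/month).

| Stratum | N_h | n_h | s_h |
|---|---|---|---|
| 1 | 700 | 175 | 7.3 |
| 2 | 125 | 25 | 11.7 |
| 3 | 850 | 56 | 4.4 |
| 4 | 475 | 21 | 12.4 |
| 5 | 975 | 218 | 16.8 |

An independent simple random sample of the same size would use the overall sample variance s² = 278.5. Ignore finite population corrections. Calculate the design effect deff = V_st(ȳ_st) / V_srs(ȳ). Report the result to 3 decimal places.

deff ≈ 0.613

V̂(ȳ_st) = Σ W_h² s_h²/n_h, with W_h = N_h/N and N = 3125:
  stratum 1: (700/3125)²·7.3²/175 = 0.0152793
  stratum 2: (125/3125)²·11.7²/25 = 0.00876096
  stratum 3: (850/3125)²·4.4²/56 = 0.0255773
  stratum 4: (475/3125)²·12.4²/21 = 0.169165
  stratum 5: (975/3125)²·16.8²/218 = 0.126029
V_st = 0.344812
V_srs = s²/n = 278.5/495 = 0.562626
deff = V_st / V_srs = 0.344812/0.562626 = 0.6129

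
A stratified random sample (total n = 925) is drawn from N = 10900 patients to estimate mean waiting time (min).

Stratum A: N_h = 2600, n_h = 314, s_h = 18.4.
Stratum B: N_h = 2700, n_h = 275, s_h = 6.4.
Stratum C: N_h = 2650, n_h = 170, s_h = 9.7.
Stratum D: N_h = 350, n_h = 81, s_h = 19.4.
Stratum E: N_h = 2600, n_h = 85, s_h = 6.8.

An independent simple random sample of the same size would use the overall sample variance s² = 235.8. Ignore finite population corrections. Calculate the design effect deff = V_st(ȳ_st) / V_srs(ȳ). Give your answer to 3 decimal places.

deff ≈ 0.545

V̂(ȳ_st) = Σ W_h² s_h²/n_h, with W_h = N_h/N and N = 10900:
  stratum A: (2600/10900)²·18.4²/314 = 0.0613479
  stratum B: (2700/10900)²·6.4²/275 = 0.00913907
  stratum C: (2650/10900)²·9.7²/170 = 0.032714
  stratum D: (350/10900)²·19.4²/81 = 0.00479073
  stratum E: (2600/10900)²·6.8²/85 = 0.0309523
V_st = 0.138944
V_srs = s²/n = 235.8/925 = 0.254919
deff = V_st / V_srs = 0.138944/0.254919 = 0.5451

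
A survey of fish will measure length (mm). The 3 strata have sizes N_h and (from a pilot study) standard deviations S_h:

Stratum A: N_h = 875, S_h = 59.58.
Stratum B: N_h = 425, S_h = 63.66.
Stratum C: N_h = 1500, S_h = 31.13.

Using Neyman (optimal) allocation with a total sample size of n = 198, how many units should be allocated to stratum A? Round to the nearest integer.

Neyman allocation: n_h = n · N_h S_h / Σ N_i S_i, with n = 198.
  stratum A: N_h·S_h = 875·59.58 = 52132.50
  stratum B: N_h·S_h = 425·63.66 = 27055.50
  stratum C: N_h·S_h = 1500·31.13 = 46695.00
Σ N_h S_h = 125883.00
n for stratum A = 198·52132.50/125883.00 = 81.999 → 82

82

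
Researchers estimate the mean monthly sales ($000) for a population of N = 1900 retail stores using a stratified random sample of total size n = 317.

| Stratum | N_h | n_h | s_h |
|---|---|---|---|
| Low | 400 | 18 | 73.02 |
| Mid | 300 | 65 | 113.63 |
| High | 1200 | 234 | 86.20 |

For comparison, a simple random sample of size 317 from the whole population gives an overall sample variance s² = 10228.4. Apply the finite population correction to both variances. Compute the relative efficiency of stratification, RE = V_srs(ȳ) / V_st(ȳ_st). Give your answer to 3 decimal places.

V̂(ȳ_st) = Σ W_h² (1 − n_h/N_h) s_h²/n_h, with W_h = N_h/N and N = 1900:
  stratum Low: (400/1900)²·(1 − 18/400)·73.02²/18 = 12.538
  stratum Mid: (300/1900)²·(1 − 65/300)·113.63²/65 = 3.87931
  stratum High: (1200/1900)²·(1 − 234/1200)·86.20²/234 = 10.1965
V_st = 26.6138
V_srs = (1 − 317/1900)·10228.4/317 = 26.8829
Relative efficiency = V_srs / V_st = 26.8829/26.6138 = 1.0101

RE ≈ 1.010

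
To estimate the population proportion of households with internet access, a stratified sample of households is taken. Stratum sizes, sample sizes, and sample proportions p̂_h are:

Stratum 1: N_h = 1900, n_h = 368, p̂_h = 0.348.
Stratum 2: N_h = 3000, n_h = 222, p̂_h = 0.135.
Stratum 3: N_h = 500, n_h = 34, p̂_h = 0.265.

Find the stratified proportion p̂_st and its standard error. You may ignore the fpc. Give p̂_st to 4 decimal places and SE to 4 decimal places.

N = 5400; stratum weights W_h = N_h/N.
p̂_st = Σ W_h p̂_h = (1900·0.348 + 3000·0.135 + 500·0.265)/5400 = 0.22198
V̂(p̂_st) = Σ W_h² p̂_h(1−p̂_h)/(n_h−1):
  stratum 1: (1900/5400)²·0.348·0.652/367 = 7.65386e-05
  stratum 2: (3000/5400)²·0.135·0.865/221 = 0.000163084
  stratum 3: (500/5400)²·0.265·0.735/33 = 5.06025e-05
V̂(p̂_st) = 0.000290226; SE = √V̂ = 0.017036

p̂_st ≈ 0.2220, SE ≈ 0.0170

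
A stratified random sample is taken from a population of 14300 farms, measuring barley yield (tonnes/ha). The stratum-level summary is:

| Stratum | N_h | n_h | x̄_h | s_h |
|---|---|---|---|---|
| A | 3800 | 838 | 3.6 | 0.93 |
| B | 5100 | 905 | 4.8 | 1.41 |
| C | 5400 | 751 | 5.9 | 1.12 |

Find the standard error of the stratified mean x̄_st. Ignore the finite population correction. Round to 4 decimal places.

SE(x̄_st) ≈ 0.0243

V̂(x̄_st) = Σ W_h² s_h²/n_h, with W_h = N_h/N and N = 14300:
  stratum A: (3800/14300)²·0.93²/838 = 7.28814e-05
  stratum B: (5100/14300)²·1.41²/905 = 0.00027942
  stratum C: (5400/14300)²·1.12²/751 = 0.000238183
V̂(x̄_st) = 0.000590485
SE(x̄_st) = √0.000590485 = 0.0242999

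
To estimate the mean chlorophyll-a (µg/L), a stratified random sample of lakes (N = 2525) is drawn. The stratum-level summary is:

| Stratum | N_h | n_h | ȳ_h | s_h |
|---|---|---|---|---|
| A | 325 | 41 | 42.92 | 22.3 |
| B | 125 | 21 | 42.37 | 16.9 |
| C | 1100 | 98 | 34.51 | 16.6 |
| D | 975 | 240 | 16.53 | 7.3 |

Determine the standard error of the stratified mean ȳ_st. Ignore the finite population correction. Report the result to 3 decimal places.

V̂(ȳ_st) = Σ W_h² s_h²/n_h, with W_h = N_h/N and N = 2525:
  stratum A: (325/2525)²·22.3²/41 = 0.200942
  stratum B: (125/2525)²·16.9²/21 = 0.0333312
  stratum C: (1100/2525)²·16.6²/98 = 0.533645
  stratum D: (975/2525)²·7.3²/240 = 0.0331071
V̂(ȳ_st) = 0.801025
SE(ȳ_st) = √0.801025 = 0.895

SE(ȳ_st) ≈ 0.895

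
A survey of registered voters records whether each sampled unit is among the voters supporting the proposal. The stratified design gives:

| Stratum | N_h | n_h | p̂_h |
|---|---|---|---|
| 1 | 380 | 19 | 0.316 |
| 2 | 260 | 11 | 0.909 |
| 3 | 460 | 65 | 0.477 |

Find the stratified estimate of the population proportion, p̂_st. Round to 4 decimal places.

p̂_st ≈ 0.5235

N = 1100; stratum weights W_h = N_h/N.
p̂_st = Σ W_h p̂_h = (380·0.316 + 260·0.909 + 460·0.477)/1100 = 0.52349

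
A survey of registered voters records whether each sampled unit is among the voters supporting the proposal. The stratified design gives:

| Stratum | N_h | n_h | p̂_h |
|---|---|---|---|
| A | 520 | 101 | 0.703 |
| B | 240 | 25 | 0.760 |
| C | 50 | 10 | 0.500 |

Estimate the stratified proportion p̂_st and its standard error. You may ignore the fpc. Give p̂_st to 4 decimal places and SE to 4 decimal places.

N = 810; stratum weights W_h = N_h/N.
p̂_st = Σ W_h p̂_h = (520·0.703 + 240·0.760 + 50·0.500)/810 = 0.70736
V̂(p̂_st) = Σ W_h² p̂_h(1−p̂_h)/(n_h−1):
  stratum A: (520/810)²·0.703·0.297/100 = 0.000860495
  stratum B: (240/810)²·0.760·0.240/24 = 0.000667215
  stratum C: (50/810)²·0.500·0.500/9 = 0.000105844
V̂(p̂_st) = 0.00163355; SE = √V̂ = 0.0404173

p̂_st ≈ 0.7074, SE ≈ 0.0404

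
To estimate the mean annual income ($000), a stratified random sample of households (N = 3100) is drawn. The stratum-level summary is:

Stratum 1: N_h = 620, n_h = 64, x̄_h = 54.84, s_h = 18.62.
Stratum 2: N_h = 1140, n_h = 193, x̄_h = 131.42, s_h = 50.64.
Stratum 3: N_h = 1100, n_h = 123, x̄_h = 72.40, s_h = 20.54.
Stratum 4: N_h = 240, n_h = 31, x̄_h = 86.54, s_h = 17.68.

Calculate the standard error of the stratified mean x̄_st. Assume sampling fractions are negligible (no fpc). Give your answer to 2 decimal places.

SE(x̄_st) ≈ 1.58

V̂(x̄_st) = Σ W_h² s_h²/n_h, with W_h = N_h/N and N = 3100:
  stratum 1: (620/3100)²·18.62²/64 = 0.21669
  stratum 2: (1140/3100)²·50.64²/193 = 1.79687
  stratum 3: (1100/3100)²·20.54²/123 = 0.431875
  stratum 4: (240/3100)²·17.68²/31 = 0.0604369
V̂(x̄_st) = 2.50587
SE(x̄_st) = √2.50587 = 1.58299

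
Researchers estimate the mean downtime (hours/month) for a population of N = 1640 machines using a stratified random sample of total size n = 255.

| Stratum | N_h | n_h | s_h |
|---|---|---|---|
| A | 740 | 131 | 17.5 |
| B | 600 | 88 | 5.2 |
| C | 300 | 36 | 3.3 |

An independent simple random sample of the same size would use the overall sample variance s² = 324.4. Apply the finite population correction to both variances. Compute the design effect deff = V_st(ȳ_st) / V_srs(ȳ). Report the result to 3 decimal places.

deff ≈ 0.406

V̂(ȳ_st) = Σ W_h² (1 − n_h/N_h) s_h²/n_h, with W_h = N_h/N and N = 1640:
  stratum A: (740/1640)²·(1 − 131/740)·17.5²/131 = 0.391711
  stratum B: (600/1640)²·(1 − 88/600)·5.2²/88 = 0.035096
  stratum C: (300/1640)²·(1 − 36/300)·3.3²/36 = 0.00890764
V_st = 0.435715
V_srs = (1 − 255/1640)·324.4/255 = 1.07435
deff = V_st / V_srs = 0.435715/1.07435 = 0.4056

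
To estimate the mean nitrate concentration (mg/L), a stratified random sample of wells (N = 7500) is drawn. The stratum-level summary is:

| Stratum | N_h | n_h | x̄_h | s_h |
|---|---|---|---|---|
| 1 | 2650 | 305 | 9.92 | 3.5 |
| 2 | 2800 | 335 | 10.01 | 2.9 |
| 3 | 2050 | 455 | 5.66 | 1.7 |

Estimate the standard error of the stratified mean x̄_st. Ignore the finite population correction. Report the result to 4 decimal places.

SE(x̄_st) ≈ 0.0948

V̂(x̄_st) = Σ W_h² s_h²/n_h, with W_h = N_h/N and N = 7500:
  stratum 1: (2650/7500)²·3.5²/305 = 0.00501424
  stratum 2: (2800/7500)²·2.9²/335 = 0.00349901
  stratum 3: (2050/7500)²·1.7²/455 = 0.000474539
V̂(x̄_st) = 0.00898779
SE(x̄_st) = √0.00898779 = 0.094804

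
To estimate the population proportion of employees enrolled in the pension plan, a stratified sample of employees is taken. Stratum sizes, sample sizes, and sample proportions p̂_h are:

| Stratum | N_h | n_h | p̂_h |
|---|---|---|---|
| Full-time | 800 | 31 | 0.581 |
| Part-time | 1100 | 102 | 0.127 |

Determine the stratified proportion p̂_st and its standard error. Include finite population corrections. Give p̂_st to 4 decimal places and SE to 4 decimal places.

p̂_st ≈ 0.3182, SE ≈ 0.0414

N = 1900; stratum weights W_h = N_h/N.
p̂_st = Σ W_h p̂_h = (800·0.581 + 1100·0.127)/1900 = 0.31816
V̂(p̂_st) = Σ W_h² (1 − n_h/N_h) p̂_h(1−p̂_h)/(n_h−1):
  stratum Full-time: (800/1900)²·(1 − 31/800)·0.581·0.419/30 = 0.00138286
  stratum Part-time: (1100/1900)²·(1 − 102/1100)·0.127·0.873/101 = 0.00033382
V̂(p̂_st) = 0.00171668; SE = √V̂ = 0.0414328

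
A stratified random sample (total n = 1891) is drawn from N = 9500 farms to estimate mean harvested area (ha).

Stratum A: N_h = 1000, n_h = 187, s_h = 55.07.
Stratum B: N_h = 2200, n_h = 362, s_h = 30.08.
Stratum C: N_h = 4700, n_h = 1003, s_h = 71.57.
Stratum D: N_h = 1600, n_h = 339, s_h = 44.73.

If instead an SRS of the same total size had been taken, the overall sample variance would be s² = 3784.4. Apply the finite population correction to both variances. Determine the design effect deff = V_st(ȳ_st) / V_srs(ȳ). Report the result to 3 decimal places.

deff ≈ 0.857

V̂(ȳ_st) = Σ W_h² (1 − n_h/N_h) s_h²/n_h, with W_h = N_h/N and N = 9500:
  stratum A: (1000/9500)²·(1 − 187/1000)·55.07²/187 = 0.146094
  stratum B: (2200/9500)²·(1 − 362/2200)·30.08²/362 = 0.111987
  stratum C: (4700/9500)²·(1 − 1003/4700)·71.57²/1003 = 0.983244
  stratum D: (1600/9500)²·(1 − 339/1600)·44.73²/339 = 0.131943
V_st = 1.37327
V_srs = (1 − 1891/9500)·3784.4/1891 = 1.60291
deff = V_st / V_srs = 1.37327/1.60291 = 0.8567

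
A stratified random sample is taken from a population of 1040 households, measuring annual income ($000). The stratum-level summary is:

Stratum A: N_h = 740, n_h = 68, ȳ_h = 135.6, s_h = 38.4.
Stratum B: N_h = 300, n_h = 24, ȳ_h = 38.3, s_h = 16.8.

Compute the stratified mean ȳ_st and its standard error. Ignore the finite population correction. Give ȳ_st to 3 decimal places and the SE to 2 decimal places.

ȳ_st = Σ W_h ȳ_h = (740·135.6 + 300·38.3)/1040 = 107.53269
V̂(ȳ_st) = Σ W_h² s_h²/n_h, with W_h = N_h/N and N = 1040:
  stratum A: (740/1040)²·38.4²/68 = 10.9787
  stratum B: (300/1040)²·16.8²/24 = 0.97855
V̂(ȳ_st) = 11.9572
SE(ȳ_st) = √11.9572 = 3.45792

ȳ_st ≈ 107.533, SE ≈ 3.46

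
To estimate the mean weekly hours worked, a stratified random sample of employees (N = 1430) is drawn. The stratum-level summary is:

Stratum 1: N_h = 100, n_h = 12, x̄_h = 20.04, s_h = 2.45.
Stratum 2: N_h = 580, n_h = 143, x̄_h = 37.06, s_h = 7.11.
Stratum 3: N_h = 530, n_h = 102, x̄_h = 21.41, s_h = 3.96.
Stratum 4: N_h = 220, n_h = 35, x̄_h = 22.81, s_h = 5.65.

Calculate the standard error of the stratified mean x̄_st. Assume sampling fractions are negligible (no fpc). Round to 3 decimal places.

V̂(x̄_st) = Σ W_h² s_h²/n_h, with W_h = N_h/N and N = 1430:
  stratum 1: (100/1430)²·2.45²/12 = 0.00244613
  stratum 2: (580/1430)²·7.11²/143 = 0.058155
  stratum 3: (530/1430)²·3.96²/102 = 0.0211188
  stratum 4: (220/1430)²·5.65²/35 = 0.0215875
V̂(x̄_st) = 0.103307
SE(x̄_st) = √0.103307 = 0.321415

SE(x̄_st) ≈ 0.321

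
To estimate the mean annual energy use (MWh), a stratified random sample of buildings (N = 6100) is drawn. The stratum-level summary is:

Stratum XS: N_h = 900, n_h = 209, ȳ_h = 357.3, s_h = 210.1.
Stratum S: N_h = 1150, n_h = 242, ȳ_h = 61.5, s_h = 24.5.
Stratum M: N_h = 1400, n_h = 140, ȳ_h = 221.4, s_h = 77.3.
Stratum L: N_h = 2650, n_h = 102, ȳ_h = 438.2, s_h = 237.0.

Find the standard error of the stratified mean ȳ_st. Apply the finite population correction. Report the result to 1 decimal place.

SE(ȳ_st) ≈ 10.3

V̂(ȳ_st) = Σ W_h² (1 − n_h/N_h) s_h²/n_h, with W_h = N_h/N and N = 6100:
  stratum XS: (900/6100)²·(1 − 209/900)·210.1²/209 = 3.52993
  stratum S: (1150/6100)²·(1 − 242/1150)·24.5²/242 = 0.0696051
  stratum M: (1400/6100)²·(1 − 140/1400)·77.3²/140 = 2.02334
  stratum L: (2650/6100)²·(1 − 102/2650)·237.0²/102 = 99.9268
V̂(ȳ_st) = 105.55
SE(ȳ_st) = √105.55 = 10.2737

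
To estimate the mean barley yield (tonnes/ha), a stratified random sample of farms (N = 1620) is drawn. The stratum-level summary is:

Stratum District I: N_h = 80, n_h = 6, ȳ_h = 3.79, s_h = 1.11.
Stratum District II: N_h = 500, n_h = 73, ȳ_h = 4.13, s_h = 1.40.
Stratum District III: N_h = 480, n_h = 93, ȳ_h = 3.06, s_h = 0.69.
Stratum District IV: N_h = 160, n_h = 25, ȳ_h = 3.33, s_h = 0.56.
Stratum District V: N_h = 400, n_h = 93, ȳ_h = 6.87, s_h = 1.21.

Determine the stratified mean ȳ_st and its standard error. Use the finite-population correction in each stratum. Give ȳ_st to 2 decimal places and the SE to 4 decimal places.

ȳ_st = Σ W_h ȳ_h = (80·3.79 + 500·4.13 + 480·3.06 + 160·3.33 + 400·6.87)/1620 = 4.39370
V̂(ȳ_st) = Σ W_h² (1 − n_h/N_h) s_h²/n_h, with W_h = N_h/N and N = 1620:
  stratum District I: (80/1620)²·(1 − 6/80)·1.11²/6 = 0.000463219
  stratum District II: (500/1620)²·(1 − 73/500)·1.40²/73 = 0.00218424
  stratum District III: (480/1620)²·(1 − 93/480)·0.69²/93 = 0.000362358
  stratum District IV: (160/1620)²·(1 − 25/160)·0.56²/25 = 0.000103243
  stratum District V: (400/1620)²·(1 − 93/400)·1.21²/93 = 0.000736641
V̂(ȳ_st) = 0.0038497
SE(ȳ_st) = √0.0038497 = 0.062046

ȳ_st ≈ 4.39, SE ≈ 0.0620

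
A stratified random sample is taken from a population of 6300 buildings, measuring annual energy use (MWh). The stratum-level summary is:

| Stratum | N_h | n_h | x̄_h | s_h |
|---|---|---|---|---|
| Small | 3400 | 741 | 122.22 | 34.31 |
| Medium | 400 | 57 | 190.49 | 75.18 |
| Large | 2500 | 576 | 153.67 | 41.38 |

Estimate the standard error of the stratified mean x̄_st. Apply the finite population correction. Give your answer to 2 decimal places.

SE(x̄_st) ≈ 1.03

V̂(x̄_st) = Σ W_h² (1 − n_h/N_h) s_h²/n_h, with W_h = N_h/N and N = 6300:
  stratum Small: (3400/6300)²·(1 − 741/3400)·34.31²/741 = 0.361859
  stratum Medium: (400/6300)²·(1 − 57/400)·75.18²/57 = 0.34277
  stratum Large: (2500/6300)²·(1 − 576/2500)·41.38²/576 = 0.360265
V̂(x̄_st) = 1.06489
SE(x̄_st) = √1.06489 = 1.03194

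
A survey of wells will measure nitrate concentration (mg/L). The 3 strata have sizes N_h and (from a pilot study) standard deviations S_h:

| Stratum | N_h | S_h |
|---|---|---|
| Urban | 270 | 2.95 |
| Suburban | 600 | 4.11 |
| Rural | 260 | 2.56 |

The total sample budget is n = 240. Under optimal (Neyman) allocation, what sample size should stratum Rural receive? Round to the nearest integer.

41

Neyman allocation: n_h = n · N_h S_h / Σ N_i S_i, with n = 240.
  stratum Urban: N_h·S_h = 270·2.95 = 796.50
  stratum Suburban: N_h·S_h = 600·4.11 = 2466.00
  stratum Rural: N_h·S_h = 260·2.56 = 665.60
Σ N_h S_h = 3928.10
n for stratum Rural = 240·665.60/3928.10 = 40.667 → 41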